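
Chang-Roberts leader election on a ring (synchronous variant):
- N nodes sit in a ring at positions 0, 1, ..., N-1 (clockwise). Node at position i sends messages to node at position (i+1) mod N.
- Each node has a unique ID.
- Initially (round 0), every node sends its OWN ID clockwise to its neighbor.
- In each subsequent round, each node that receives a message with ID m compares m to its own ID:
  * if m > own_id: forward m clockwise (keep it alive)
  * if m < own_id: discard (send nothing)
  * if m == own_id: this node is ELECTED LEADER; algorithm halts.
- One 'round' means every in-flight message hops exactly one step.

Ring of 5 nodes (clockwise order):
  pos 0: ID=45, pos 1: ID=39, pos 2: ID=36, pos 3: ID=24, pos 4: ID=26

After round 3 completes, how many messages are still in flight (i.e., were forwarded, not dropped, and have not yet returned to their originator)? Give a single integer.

Round 1: pos1(id39) recv 45: fwd; pos2(id36) recv 39: fwd; pos3(id24) recv 36: fwd; pos4(id26) recv 24: drop; pos0(id45) recv 26: drop
Round 2: pos2(id36) recv 45: fwd; pos3(id24) recv 39: fwd; pos4(id26) recv 36: fwd
Round 3: pos3(id24) recv 45: fwd; pos4(id26) recv 39: fwd; pos0(id45) recv 36: drop
After round 3: 2 messages still in flight

Answer: 2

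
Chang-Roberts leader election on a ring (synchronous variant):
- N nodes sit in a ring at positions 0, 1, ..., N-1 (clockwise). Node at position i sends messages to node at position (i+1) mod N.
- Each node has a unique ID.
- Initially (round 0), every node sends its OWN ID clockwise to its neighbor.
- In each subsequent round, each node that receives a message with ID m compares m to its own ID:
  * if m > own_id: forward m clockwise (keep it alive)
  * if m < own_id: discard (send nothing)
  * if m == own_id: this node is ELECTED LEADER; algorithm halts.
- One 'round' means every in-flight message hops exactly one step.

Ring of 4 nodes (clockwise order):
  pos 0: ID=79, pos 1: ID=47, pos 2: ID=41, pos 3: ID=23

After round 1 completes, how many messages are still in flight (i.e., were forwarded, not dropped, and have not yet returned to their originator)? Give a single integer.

Round 1: pos1(id47) recv 79: fwd; pos2(id41) recv 47: fwd; pos3(id23) recv 41: fwd; pos0(id79) recv 23: drop
After round 1: 3 messages still in flight

Answer: 3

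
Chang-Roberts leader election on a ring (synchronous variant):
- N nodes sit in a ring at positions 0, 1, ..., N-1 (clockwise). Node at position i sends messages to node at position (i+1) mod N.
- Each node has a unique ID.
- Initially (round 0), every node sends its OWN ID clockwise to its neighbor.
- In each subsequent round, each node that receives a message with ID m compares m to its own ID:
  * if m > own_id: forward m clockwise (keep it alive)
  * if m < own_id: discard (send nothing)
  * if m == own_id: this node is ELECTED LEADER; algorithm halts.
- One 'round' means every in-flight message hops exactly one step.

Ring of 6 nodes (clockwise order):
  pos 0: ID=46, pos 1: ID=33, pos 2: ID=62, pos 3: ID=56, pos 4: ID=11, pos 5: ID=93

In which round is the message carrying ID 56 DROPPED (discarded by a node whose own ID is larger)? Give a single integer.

Answer: 2

Derivation:
Round 1: pos1(id33) recv 46: fwd; pos2(id62) recv 33: drop; pos3(id56) recv 62: fwd; pos4(id11) recv 56: fwd; pos5(id93) recv 11: drop; pos0(id46) recv 93: fwd
Round 2: pos2(id62) recv 46: drop; pos4(id11) recv 62: fwd; pos5(id93) recv 56: drop; pos1(id33) recv 93: fwd
Round 3: pos5(id93) recv 62: drop; pos2(id62) recv 93: fwd
Round 4: pos3(id56) recv 93: fwd
Round 5: pos4(id11) recv 93: fwd
Round 6: pos5(id93) recv 93: ELECTED
Message ID 56 originates at pos 3; dropped at pos 5 in round 2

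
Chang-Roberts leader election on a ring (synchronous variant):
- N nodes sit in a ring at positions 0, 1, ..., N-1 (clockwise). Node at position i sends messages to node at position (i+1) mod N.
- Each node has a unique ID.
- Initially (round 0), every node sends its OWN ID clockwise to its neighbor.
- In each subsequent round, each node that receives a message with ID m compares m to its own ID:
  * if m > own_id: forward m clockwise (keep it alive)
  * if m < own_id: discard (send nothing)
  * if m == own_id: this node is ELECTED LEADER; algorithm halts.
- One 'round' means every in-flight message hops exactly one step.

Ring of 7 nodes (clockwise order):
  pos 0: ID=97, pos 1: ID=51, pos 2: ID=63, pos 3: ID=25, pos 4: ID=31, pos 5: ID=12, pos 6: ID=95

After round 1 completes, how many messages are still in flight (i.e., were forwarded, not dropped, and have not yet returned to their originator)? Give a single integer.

Round 1: pos1(id51) recv 97: fwd; pos2(id63) recv 51: drop; pos3(id25) recv 63: fwd; pos4(id31) recv 25: drop; pos5(id12) recv 31: fwd; pos6(id95) recv 12: drop; pos0(id97) recv 95: drop
After round 1: 3 messages still in flight

Answer: 3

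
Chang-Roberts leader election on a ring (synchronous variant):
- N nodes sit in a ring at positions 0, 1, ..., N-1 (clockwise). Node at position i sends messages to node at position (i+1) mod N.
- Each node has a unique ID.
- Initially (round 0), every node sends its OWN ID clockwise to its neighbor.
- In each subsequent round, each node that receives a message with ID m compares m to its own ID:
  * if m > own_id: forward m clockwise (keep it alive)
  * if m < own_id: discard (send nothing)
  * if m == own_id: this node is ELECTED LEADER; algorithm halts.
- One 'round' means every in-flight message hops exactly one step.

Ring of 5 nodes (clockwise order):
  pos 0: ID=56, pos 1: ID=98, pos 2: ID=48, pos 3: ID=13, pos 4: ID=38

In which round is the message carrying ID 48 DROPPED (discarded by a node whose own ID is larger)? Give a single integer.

Answer: 3

Derivation:
Round 1: pos1(id98) recv 56: drop; pos2(id48) recv 98: fwd; pos3(id13) recv 48: fwd; pos4(id38) recv 13: drop; pos0(id56) recv 38: drop
Round 2: pos3(id13) recv 98: fwd; pos4(id38) recv 48: fwd
Round 3: pos4(id38) recv 98: fwd; pos0(id56) recv 48: drop
Round 4: pos0(id56) recv 98: fwd
Round 5: pos1(id98) recv 98: ELECTED
Message ID 48 originates at pos 2; dropped at pos 0 in round 3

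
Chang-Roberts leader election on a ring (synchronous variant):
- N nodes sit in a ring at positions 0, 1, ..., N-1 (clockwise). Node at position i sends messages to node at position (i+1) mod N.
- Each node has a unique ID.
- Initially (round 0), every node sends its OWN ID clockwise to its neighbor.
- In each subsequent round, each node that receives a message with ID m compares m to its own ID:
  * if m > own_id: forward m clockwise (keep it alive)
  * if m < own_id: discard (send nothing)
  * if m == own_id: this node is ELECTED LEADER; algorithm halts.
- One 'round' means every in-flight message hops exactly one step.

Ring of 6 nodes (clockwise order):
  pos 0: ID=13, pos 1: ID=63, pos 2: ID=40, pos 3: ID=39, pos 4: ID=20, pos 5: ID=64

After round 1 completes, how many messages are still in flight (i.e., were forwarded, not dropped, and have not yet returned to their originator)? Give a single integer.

Answer: 4

Derivation:
Round 1: pos1(id63) recv 13: drop; pos2(id40) recv 63: fwd; pos3(id39) recv 40: fwd; pos4(id20) recv 39: fwd; pos5(id64) recv 20: drop; pos0(id13) recv 64: fwd
After round 1: 4 messages still in flight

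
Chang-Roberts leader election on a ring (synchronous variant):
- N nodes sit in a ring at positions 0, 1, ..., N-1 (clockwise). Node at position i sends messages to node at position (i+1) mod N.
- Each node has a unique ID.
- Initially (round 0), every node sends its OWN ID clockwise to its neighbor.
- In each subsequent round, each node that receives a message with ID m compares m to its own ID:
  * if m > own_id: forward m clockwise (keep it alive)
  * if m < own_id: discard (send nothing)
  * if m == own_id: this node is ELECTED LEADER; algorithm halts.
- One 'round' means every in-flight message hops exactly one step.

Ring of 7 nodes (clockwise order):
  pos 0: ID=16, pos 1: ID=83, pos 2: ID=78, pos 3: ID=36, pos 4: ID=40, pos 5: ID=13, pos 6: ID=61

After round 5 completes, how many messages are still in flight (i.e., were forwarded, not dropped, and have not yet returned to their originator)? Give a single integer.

Round 1: pos1(id83) recv 16: drop; pos2(id78) recv 83: fwd; pos3(id36) recv 78: fwd; pos4(id40) recv 36: drop; pos5(id13) recv 40: fwd; pos6(id61) recv 13: drop; pos0(id16) recv 61: fwd
Round 2: pos3(id36) recv 83: fwd; pos4(id40) recv 78: fwd; pos6(id61) recv 40: drop; pos1(id83) recv 61: drop
Round 3: pos4(id40) recv 83: fwd; pos5(id13) recv 78: fwd
Round 4: pos5(id13) recv 83: fwd; pos6(id61) recv 78: fwd
Round 5: pos6(id61) recv 83: fwd; pos0(id16) recv 78: fwd
After round 5: 2 messages still in flight

Answer: 2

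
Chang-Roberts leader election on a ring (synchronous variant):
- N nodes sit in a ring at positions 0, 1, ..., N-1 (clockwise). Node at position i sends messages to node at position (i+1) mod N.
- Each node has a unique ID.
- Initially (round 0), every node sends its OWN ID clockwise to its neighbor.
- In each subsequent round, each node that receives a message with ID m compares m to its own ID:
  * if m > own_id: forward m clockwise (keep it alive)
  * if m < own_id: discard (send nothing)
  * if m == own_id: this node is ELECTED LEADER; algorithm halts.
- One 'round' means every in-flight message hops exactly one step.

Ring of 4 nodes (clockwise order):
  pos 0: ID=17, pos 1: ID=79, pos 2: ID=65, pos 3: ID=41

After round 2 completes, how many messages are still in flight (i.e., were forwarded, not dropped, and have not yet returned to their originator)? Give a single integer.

Round 1: pos1(id79) recv 17: drop; pos2(id65) recv 79: fwd; pos3(id41) recv 65: fwd; pos0(id17) recv 41: fwd
Round 2: pos3(id41) recv 79: fwd; pos0(id17) recv 65: fwd; pos1(id79) recv 41: drop
After round 2: 2 messages still in flight

Answer: 2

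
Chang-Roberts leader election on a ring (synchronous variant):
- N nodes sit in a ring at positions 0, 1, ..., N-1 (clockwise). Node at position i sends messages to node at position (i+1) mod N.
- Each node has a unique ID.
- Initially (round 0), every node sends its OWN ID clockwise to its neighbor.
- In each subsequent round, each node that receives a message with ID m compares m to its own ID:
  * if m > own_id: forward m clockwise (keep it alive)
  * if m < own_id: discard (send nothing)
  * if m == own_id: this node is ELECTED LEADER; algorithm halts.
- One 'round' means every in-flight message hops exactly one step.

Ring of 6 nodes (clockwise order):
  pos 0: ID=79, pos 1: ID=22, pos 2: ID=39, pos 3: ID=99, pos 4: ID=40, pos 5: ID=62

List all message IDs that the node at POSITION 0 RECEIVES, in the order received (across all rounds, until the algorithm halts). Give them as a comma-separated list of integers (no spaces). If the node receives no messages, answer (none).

Round 1: pos1(id22) recv 79: fwd; pos2(id39) recv 22: drop; pos3(id99) recv 39: drop; pos4(id40) recv 99: fwd; pos5(id62) recv 40: drop; pos0(id79) recv 62: drop
Round 2: pos2(id39) recv 79: fwd; pos5(id62) recv 99: fwd
Round 3: pos3(id99) recv 79: drop; pos0(id79) recv 99: fwd
Round 4: pos1(id22) recv 99: fwd
Round 5: pos2(id39) recv 99: fwd
Round 6: pos3(id99) recv 99: ELECTED

Answer: 62,99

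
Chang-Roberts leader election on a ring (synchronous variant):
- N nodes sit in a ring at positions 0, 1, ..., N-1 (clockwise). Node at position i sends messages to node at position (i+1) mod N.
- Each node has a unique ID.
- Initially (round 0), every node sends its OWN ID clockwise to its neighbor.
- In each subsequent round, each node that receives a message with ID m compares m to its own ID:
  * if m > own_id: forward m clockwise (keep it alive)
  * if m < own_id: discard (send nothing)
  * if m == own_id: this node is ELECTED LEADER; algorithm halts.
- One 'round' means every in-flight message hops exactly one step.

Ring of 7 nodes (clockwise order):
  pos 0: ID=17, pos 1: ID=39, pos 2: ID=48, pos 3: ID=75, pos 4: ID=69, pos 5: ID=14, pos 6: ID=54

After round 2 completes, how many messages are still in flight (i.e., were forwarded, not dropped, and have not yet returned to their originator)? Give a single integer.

Answer: 3

Derivation:
Round 1: pos1(id39) recv 17: drop; pos2(id48) recv 39: drop; pos3(id75) recv 48: drop; pos4(id69) recv 75: fwd; pos5(id14) recv 69: fwd; pos6(id54) recv 14: drop; pos0(id17) recv 54: fwd
Round 2: pos5(id14) recv 75: fwd; pos6(id54) recv 69: fwd; pos1(id39) recv 54: fwd
After round 2: 3 messages still in flight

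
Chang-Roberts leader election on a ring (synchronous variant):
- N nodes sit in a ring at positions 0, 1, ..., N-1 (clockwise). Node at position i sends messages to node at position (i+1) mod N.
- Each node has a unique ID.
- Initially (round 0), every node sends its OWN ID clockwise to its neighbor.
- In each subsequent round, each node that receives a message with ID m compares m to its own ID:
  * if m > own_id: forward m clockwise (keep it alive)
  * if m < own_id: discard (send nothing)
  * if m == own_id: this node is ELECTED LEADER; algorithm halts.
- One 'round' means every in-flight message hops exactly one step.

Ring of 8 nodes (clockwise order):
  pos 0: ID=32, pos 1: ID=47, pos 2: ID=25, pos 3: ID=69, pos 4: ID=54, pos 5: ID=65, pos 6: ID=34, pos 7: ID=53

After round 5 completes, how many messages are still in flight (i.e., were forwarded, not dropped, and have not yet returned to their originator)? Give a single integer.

Answer: 2

Derivation:
Round 1: pos1(id47) recv 32: drop; pos2(id25) recv 47: fwd; pos3(id69) recv 25: drop; pos4(id54) recv 69: fwd; pos5(id65) recv 54: drop; pos6(id34) recv 65: fwd; pos7(id53) recv 34: drop; pos0(id32) recv 53: fwd
Round 2: pos3(id69) recv 47: drop; pos5(id65) recv 69: fwd; pos7(id53) recv 65: fwd; pos1(id47) recv 53: fwd
Round 3: pos6(id34) recv 69: fwd; pos0(id32) recv 65: fwd; pos2(id25) recv 53: fwd
Round 4: pos7(id53) recv 69: fwd; pos1(id47) recv 65: fwd; pos3(id69) recv 53: drop
Round 5: pos0(id32) recv 69: fwd; pos2(id25) recv 65: fwd
After round 5: 2 messages still in flight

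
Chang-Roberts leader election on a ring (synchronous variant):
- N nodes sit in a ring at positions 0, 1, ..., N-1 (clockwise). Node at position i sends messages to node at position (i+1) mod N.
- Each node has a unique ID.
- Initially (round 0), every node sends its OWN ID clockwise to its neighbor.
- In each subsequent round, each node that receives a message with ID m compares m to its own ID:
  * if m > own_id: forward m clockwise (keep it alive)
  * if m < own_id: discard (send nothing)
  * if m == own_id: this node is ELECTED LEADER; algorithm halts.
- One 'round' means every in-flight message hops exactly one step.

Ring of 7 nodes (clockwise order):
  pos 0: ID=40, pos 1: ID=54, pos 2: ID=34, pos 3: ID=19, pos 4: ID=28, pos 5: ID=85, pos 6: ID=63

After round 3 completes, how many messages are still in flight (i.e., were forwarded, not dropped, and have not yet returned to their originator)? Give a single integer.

Answer: 3

Derivation:
Round 1: pos1(id54) recv 40: drop; pos2(id34) recv 54: fwd; pos3(id19) recv 34: fwd; pos4(id28) recv 19: drop; pos5(id85) recv 28: drop; pos6(id63) recv 85: fwd; pos0(id40) recv 63: fwd
Round 2: pos3(id19) recv 54: fwd; pos4(id28) recv 34: fwd; pos0(id40) recv 85: fwd; pos1(id54) recv 63: fwd
Round 3: pos4(id28) recv 54: fwd; pos5(id85) recv 34: drop; pos1(id54) recv 85: fwd; pos2(id34) recv 63: fwd
After round 3: 3 messages still in flight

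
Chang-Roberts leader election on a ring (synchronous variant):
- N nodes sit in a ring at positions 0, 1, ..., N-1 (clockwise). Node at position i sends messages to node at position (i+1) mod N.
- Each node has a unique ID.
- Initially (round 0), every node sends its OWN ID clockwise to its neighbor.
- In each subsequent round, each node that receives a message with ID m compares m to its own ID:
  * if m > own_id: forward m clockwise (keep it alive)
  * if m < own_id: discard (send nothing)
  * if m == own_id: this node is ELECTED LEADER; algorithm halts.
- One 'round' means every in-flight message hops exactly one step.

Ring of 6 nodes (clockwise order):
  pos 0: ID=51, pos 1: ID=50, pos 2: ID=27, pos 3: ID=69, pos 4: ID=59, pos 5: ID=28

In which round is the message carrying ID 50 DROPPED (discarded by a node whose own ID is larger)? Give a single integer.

Round 1: pos1(id50) recv 51: fwd; pos2(id27) recv 50: fwd; pos3(id69) recv 27: drop; pos4(id59) recv 69: fwd; pos5(id28) recv 59: fwd; pos0(id51) recv 28: drop
Round 2: pos2(id27) recv 51: fwd; pos3(id69) recv 50: drop; pos5(id28) recv 69: fwd; pos0(id51) recv 59: fwd
Round 3: pos3(id69) recv 51: drop; pos0(id51) recv 69: fwd; pos1(id50) recv 59: fwd
Round 4: pos1(id50) recv 69: fwd; pos2(id27) recv 59: fwd
Round 5: pos2(id27) recv 69: fwd; pos3(id69) recv 59: drop
Round 6: pos3(id69) recv 69: ELECTED
Message ID 50 originates at pos 1; dropped at pos 3 in round 2

Answer: 2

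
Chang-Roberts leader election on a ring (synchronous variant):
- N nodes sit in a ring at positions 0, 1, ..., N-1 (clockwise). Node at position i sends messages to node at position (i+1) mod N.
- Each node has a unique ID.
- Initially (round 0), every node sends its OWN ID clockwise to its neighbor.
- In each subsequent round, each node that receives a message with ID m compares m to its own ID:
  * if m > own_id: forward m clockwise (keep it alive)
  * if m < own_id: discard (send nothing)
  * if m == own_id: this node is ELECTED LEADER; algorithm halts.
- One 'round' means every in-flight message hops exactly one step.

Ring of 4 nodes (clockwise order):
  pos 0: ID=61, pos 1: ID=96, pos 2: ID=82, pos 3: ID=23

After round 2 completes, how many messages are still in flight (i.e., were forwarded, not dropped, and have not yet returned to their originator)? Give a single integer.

Round 1: pos1(id96) recv 61: drop; pos2(id82) recv 96: fwd; pos3(id23) recv 82: fwd; pos0(id61) recv 23: drop
Round 2: pos3(id23) recv 96: fwd; pos0(id61) recv 82: fwd
After round 2: 2 messages still in flight

Answer: 2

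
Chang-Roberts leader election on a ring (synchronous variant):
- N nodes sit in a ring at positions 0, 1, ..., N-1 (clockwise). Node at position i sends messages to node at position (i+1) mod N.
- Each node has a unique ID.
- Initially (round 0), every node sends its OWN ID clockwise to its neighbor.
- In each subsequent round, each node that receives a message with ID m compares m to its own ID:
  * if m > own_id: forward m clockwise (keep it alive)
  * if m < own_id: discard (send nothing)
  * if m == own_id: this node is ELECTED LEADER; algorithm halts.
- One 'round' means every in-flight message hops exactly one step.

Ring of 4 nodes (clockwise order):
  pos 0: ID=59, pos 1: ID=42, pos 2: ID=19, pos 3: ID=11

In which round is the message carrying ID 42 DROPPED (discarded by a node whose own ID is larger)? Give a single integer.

Answer: 3

Derivation:
Round 1: pos1(id42) recv 59: fwd; pos2(id19) recv 42: fwd; pos3(id11) recv 19: fwd; pos0(id59) recv 11: drop
Round 2: pos2(id19) recv 59: fwd; pos3(id11) recv 42: fwd; pos0(id59) recv 19: drop
Round 3: pos3(id11) recv 59: fwd; pos0(id59) recv 42: drop
Round 4: pos0(id59) recv 59: ELECTED
Message ID 42 originates at pos 1; dropped at pos 0 in round 3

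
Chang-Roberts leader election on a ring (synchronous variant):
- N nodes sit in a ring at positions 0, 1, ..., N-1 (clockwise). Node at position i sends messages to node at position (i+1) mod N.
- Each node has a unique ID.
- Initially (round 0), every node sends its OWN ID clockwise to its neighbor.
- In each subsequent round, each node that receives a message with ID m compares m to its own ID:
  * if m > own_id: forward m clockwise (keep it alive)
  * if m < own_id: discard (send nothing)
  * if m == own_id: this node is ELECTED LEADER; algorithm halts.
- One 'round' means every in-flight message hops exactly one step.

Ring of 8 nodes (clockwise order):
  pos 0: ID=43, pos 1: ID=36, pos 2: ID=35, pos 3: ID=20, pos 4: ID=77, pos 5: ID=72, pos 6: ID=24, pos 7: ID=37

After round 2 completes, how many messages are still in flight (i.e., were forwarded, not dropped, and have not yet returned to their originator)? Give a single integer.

Round 1: pos1(id36) recv 43: fwd; pos2(id35) recv 36: fwd; pos3(id20) recv 35: fwd; pos4(id77) recv 20: drop; pos5(id72) recv 77: fwd; pos6(id24) recv 72: fwd; pos7(id37) recv 24: drop; pos0(id43) recv 37: drop
Round 2: pos2(id35) recv 43: fwd; pos3(id20) recv 36: fwd; pos4(id77) recv 35: drop; pos6(id24) recv 77: fwd; pos7(id37) recv 72: fwd
After round 2: 4 messages still in flight

Answer: 4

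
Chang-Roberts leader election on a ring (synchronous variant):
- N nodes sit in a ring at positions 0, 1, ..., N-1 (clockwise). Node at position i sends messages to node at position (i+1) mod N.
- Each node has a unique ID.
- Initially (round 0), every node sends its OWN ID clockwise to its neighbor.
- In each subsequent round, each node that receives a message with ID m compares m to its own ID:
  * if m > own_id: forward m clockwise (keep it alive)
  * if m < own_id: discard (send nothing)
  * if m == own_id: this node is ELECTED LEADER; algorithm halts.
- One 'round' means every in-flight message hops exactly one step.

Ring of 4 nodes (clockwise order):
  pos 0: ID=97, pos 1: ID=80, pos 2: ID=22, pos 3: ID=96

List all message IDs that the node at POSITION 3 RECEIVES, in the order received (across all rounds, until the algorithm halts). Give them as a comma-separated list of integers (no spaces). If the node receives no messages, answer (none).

Answer: 22,80,97

Derivation:
Round 1: pos1(id80) recv 97: fwd; pos2(id22) recv 80: fwd; pos3(id96) recv 22: drop; pos0(id97) recv 96: drop
Round 2: pos2(id22) recv 97: fwd; pos3(id96) recv 80: drop
Round 3: pos3(id96) recv 97: fwd
Round 4: pos0(id97) recv 97: ELECTED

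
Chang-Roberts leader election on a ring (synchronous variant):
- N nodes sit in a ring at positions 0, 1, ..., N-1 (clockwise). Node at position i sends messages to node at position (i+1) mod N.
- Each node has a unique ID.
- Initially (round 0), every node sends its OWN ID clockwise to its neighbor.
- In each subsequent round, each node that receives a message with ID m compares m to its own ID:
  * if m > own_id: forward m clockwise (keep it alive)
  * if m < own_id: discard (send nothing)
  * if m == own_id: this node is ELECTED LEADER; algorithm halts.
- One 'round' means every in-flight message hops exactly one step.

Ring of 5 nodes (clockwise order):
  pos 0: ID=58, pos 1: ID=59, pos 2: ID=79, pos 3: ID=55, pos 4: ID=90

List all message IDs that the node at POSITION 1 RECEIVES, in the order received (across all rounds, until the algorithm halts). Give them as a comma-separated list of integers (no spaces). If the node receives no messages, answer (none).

Answer: 58,90

Derivation:
Round 1: pos1(id59) recv 58: drop; pos2(id79) recv 59: drop; pos3(id55) recv 79: fwd; pos4(id90) recv 55: drop; pos0(id58) recv 90: fwd
Round 2: pos4(id90) recv 79: drop; pos1(id59) recv 90: fwd
Round 3: pos2(id79) recv 90: fwd
Round 4: pos3(id55) recv 90: fwd
Round 5: pos4(id90) recv 90: ELECTED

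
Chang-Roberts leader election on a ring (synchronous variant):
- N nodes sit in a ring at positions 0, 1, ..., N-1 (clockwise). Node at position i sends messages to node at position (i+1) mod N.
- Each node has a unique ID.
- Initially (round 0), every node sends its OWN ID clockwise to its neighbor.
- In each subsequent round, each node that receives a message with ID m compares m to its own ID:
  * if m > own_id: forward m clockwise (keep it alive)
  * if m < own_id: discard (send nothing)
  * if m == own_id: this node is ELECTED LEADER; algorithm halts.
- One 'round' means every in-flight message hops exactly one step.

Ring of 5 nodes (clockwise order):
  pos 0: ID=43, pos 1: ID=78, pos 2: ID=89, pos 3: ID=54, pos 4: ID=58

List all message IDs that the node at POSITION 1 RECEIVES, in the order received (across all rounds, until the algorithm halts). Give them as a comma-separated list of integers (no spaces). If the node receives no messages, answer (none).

Answer: 43,58,89

Derivation:
Round 1: pos1(id78) recv 43: drop; pos2(id89) recv 78: drop; pos3(id54) recv 89: fwd; pos4(id58) recv 54: drop; pos0(id43) recv 58: fwd
Round 2: pos4(id58) recv 89: fwd; pos1(id78) recv 58: drop
Round 3: pos0(id43) recv 89: fwd
Round 4: pos1(id78) recv 89: fwd
Round 5: pos2(id89) recv 89: ELECTED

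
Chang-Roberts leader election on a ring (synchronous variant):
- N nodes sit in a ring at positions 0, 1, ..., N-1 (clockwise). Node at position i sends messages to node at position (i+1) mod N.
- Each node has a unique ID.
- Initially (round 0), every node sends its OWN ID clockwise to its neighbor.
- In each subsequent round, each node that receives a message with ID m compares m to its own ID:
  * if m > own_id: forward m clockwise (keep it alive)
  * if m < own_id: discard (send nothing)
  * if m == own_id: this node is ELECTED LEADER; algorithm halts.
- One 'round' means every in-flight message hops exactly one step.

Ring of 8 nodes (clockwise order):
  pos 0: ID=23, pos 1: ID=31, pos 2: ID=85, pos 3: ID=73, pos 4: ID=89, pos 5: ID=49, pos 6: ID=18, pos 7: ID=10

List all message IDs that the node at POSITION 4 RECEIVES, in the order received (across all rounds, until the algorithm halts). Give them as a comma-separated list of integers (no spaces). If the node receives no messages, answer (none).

Answer: 73,85,89

Derivation:
Round 1: pos1(id31) recv 23: drop; pos2(id85) recv 31: drop; pos3(id73) recv 85: fwd; pos4(id89) recv 73: drop; pos5(id49) recv 89: fwd; pos6(id18) recv 49: fwd; pos7(id10) recv 18: fwd; pos0(id23) recv 10: drop
Round 2: pos4(id89) recv 85: drop; pos6(id18) recv 89: fwd; pos7(id10) recv 49: fwd; pos0(id23) recv 18: drop
Round 3: pos7(id10) recv 89: fwd; pos0(id23) recv 49: fwd
Round 4: pos0(id23) recv 89: fwd; pos1(id31) recv 49: fwd
Round 5: pos1(id31) recv 89: fwd; pos2(id85) recv 49: drop
Round 6: pos2(id85) recv 89: fwd
Round 7: pos3(id73) recv 89: fwd
Round 8: pos4(id89) recv 89: ELECTED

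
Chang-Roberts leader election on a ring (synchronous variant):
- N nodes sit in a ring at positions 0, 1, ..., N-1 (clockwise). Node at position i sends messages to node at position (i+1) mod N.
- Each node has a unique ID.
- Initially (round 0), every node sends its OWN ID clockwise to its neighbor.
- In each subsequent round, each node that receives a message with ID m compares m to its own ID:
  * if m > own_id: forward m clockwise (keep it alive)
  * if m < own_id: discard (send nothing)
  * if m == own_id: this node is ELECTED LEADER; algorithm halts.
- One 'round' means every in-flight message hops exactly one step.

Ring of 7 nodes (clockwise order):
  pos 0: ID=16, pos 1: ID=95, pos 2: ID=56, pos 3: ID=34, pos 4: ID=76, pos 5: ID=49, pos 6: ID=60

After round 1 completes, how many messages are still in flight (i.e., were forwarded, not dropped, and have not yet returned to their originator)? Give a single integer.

Answer: 4

Derivation:
Round 1: pos1(id95) recv 16: drop; pos2(id56) recv 95: fwd; pos3(id34) recv 56: fwd; pos4(id76) recv 34: drop; pos5(id49) recv 76: fwd; pos6(id60) recv 49: drop; pos0(id16) recv 60: fwd
After round 1: 4 messages still in flight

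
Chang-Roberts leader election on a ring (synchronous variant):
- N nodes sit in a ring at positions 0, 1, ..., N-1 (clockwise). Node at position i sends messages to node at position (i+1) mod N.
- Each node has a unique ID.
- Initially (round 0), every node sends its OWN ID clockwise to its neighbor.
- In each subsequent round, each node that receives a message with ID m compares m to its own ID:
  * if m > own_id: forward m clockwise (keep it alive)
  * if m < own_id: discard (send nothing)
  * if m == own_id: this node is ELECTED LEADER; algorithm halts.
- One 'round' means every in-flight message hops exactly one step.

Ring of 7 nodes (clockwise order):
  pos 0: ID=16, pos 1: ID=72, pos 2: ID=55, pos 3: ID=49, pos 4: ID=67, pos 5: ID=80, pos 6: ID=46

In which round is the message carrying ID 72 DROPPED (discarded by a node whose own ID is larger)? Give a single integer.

Round 1: pos1(id72) recv 16: drop; pos2(id55) recv 72: fwd; pos3(id49) recv 55: fwd; pos4(id67) recv 49: drop; pos5(id80) recv 67: drop; pos6(id46) recv 80: fwd; pos0(id16) recv 46: fwd
Round 2: pos3(id49) recv 72: fwd; pos4(id67) recv 55: drop; pos0(id16) recv 80: fwd; pos1(id72) recv 46: drop
Round 3: pos4(id67) recv 72: fwd; pos1(id72) recv 80: fwd
Round 4: pos5(id80) recv 72: drop; pos2(id55) recv 80: fwd
Round 5: pos3(id49) recv 80: fwd
Round 6: pos4(id67) recv 80: fwd
Round 7: pos5(id80) recv 80: ELECTED
Message ID 72 originates at pos 1; dropped at pos 5 in round 4

Answer: 4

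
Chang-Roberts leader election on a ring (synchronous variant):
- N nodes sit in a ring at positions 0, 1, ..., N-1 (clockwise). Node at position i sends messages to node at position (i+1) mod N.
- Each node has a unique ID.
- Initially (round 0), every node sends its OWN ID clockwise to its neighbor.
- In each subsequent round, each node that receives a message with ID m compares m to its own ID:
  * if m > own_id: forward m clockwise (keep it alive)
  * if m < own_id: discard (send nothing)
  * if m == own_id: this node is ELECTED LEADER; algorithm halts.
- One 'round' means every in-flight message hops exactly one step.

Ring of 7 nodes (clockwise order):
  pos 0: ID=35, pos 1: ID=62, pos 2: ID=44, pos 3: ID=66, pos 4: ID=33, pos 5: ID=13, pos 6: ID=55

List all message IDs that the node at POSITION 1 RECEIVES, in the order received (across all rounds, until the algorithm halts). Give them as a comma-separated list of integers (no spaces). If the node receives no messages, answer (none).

Round 1: pos1(id62) recv 35: drop; pos2(id44) recv 62: fwd; pos3(id66) recv 44: drop; pos4(id33) recv 66: fwd; pos5(id13) recv 33: fwd; pos6(id55) recv 13: drop; pos0(id35) recv 55: fwd
Round 2: pos3(id66) recv 62: drop; pos5(id13) recv 66: fwd; pos6(id55) recv 33: drop; pos1(id62) recv 55: drop
Round 3: pos6(id55) recv 66: fwd
Round 4: pos0(id35) recv 66: fwd
Round 5: pos1(id62) recv 66: fwd
Round 6: pos2(id44) recv 66: fwd
Round 7: pos3(id66) recv 66: ELECTED

Answer: 35,55,66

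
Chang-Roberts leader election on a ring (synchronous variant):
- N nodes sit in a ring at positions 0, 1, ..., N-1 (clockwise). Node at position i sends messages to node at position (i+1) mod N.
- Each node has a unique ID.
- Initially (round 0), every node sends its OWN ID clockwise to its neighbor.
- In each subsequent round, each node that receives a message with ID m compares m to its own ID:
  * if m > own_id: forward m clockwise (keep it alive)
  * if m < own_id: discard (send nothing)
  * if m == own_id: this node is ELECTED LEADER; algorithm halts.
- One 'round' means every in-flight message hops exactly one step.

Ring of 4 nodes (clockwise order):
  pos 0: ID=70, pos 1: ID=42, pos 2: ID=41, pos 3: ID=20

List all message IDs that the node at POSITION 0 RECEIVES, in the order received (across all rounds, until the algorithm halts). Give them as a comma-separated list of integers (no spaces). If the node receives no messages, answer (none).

Answer: 20,41,42,70

Derivation:
Round 1: pos1(id42) recv 70: fwd; pos2(id41) recv 42: fwd; pos3(id20) recv 41: fwd; pos0(id70) recv 20: drop
Round 2: pos2(id41) recv 70: fwd; pos3(id20) recv 42: fwd; pos0(id70) recv 41: drop
Round 3: pos3(id20) recv 70: fwd; pos0(id70) recv 42: drop
Round 4: pos0(id70) recv 70: ELECTED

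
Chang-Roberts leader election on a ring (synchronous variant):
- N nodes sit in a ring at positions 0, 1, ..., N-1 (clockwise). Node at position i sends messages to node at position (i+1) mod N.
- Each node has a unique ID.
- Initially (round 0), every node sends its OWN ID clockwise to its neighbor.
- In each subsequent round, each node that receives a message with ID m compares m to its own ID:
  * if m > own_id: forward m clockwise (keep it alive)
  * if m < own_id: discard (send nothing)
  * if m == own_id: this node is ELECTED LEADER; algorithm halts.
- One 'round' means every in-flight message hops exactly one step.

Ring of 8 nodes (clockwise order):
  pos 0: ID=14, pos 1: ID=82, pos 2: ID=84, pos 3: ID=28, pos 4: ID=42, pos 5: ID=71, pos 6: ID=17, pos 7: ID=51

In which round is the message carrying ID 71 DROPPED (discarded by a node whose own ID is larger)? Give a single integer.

Answer: 4

Derivation:
Round 1: pos1(id82) recv 14: drop; pos2(id84) recv 82: drop; pos3(id28) recv 84: fwd; pos4(id42) recv 28: drop; pos5(id71) recv 42: drop; pos6(id17) recv 71: fwd; pos7(id51) recv 17: drop; pos0(id14) recv 51: fwd
Round 2: pos4(id42) recv 84: fwd; pos7(id51) recv 71: fwd; pos1(id82) recv 51: drop
Round 3: pos5(id71) recv 84: fwd; pos0(id14) recv 71: fwd
Round 4: pos6(id17) recv 84: fwd; pos1(id82) recv 71: drop
Round 5: pos7(id51) recv 84: fwd
Round 6: pos0(id14) recv 84: fwd
Round 7: pos1(id82) recv 84: fwd
Round 8: pos2(id84) recv 84: ELECTED
Message ID 71 originates at pos 5; dropped at pos 1 in round 4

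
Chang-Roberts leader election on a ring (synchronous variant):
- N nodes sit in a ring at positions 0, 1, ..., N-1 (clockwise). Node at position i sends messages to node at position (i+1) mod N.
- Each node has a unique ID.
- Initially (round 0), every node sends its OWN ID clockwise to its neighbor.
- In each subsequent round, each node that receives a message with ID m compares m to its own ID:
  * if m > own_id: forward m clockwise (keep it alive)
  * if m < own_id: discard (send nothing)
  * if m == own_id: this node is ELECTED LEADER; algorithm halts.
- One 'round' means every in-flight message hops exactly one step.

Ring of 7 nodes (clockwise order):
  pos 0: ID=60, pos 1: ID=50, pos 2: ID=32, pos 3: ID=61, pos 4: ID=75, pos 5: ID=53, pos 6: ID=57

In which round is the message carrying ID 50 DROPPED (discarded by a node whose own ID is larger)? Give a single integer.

Answer: 2

Derivation:
Round 1: pos1(id50) recv 60: fwd; pos2(id32) recv 50: fwd; pos3(id61) recv 32: drop; pos4(id75) recv 61: drop; pos5(id53) recv 75: fwd; pos6(id57) recv 53: drop; pos0(id60) recv 57: drop
Round 2: pos2(id32) recv 60: fwd; pos3(id61) recv 50: drop; pos6(id57) recv 75: fwd
Round 3: pos3(id61) recv 60: drop; pos0(id60) recv 75: fwd
Round 4: pos1(id50) recv 75: fwd
Round 5: pos2(id32) recv 75: fwd
Round 6: pos3(id61) recv 75: fwd
Round 7: pos4(id75) recv 75: ELECTED
Message ID 50 originates at pos 1; dropped at pos 3 in round 2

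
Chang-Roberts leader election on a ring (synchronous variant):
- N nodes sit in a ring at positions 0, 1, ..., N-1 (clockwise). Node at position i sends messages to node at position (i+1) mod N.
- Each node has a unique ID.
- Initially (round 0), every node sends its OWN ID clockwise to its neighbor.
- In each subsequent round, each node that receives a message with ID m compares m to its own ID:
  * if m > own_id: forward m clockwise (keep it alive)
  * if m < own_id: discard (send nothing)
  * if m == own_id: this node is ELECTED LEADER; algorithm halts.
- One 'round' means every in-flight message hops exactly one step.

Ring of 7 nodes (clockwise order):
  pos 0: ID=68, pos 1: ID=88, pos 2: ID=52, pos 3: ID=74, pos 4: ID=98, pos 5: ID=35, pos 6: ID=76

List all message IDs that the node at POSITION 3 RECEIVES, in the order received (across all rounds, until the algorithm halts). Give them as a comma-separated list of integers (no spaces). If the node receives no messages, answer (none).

Round 1: pos1(id88) recv 68: drop; pos2(id52) recv 88: fwd; pos3(id74) recv 52: drop; pos4(id98) recv 74: drop; pos5(id35) recv 98: fwd; pos6(id76) recv 35: drop; pos0(id68) recv 76: fwd
Round 2: pos3(id74) recv 88: fwd; pos6(id76) recv 98: fwd; pos1(id88) recv 76: drop
Round 3: pos4(id98) recv 88: drop; pos0(id68) recv 98: fwd
Round 4: pos1(id88) recv 98: fwd
Round 5: pos2(id52) recv 98: fwd
Round 6: pos3(id74) recv 98: fwd
Round 7: pos4(id98) recv 98: ELECTED

Answer: 52,88,98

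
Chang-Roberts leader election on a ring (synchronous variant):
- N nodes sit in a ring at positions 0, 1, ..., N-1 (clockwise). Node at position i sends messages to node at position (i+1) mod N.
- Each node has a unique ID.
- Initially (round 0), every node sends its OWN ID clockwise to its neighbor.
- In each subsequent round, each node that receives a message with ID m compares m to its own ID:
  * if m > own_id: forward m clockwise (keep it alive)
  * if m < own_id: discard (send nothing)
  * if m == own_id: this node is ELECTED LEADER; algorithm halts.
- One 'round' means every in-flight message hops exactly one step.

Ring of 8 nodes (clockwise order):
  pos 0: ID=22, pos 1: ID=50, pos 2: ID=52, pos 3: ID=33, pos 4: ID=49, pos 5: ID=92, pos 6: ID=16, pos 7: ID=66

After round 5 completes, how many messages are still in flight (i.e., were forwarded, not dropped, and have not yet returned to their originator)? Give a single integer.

Round 1: pos1(id50) recv 22: drop; pos2(id52) recv 50: drop; pos3(id33) recv 52: fwd; pos4(id49) recv 33: drop; pos5(id92) recv 49: drop; pos6(id16) recv 92: fwd; pos7(id66) recv 16: drop; pos0(id22) recv 66: fwd
Round 2: pos4(id49) recv 52: fwd; pos7(id66) recv 92: fwd; pos1(id50) recv 66: fwd
Round 3: pos5(id92) recv 52: drop; pos0(id22) recv 92: fwd; pos2(id52) recv 66: fwd
Round 4: pos1(id50) recv 92: fwd; pos3(id33) recv 66: fwd
Round 5: pos2(id52) recv 92: fwd; pos4(id49) recv 66: fwd
After round 5: 2 messages still in flight

Answer: 2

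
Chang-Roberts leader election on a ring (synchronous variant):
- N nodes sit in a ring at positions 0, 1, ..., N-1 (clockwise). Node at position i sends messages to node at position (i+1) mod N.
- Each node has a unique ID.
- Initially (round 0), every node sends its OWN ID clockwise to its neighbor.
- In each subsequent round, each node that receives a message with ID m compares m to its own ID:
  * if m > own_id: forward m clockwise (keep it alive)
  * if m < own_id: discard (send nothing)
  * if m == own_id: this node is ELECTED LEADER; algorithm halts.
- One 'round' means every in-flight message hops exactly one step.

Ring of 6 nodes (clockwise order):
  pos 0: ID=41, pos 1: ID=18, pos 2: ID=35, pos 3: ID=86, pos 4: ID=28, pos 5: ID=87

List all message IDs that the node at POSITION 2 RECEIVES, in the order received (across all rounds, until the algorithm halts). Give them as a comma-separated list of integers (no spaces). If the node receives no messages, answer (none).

Round 1: pos1(id18) recv 41: fwd; pos2(id35) recv 18: drop; pos3(id86) recv 35: drop; pos4(id28) recv 86: fwd; pos5(id87) recv 28: drop; pos0(id41) recv 87: fwd
Round 2: pos2(id35) recv 41: fwd; pos5(id87) recv 86: drop; pos1(id18) recv 87: fwd
Round 3: pos3(id86) recv 41: drop; pos2(id35) recv 87: fwd
Round 4: pos3(id86) recv 87: fwd
Round 5: pos4(id28) recv 87: fwd
Round 6: pos5(id87) recv 87: ELECTED

Answer: 18,41,87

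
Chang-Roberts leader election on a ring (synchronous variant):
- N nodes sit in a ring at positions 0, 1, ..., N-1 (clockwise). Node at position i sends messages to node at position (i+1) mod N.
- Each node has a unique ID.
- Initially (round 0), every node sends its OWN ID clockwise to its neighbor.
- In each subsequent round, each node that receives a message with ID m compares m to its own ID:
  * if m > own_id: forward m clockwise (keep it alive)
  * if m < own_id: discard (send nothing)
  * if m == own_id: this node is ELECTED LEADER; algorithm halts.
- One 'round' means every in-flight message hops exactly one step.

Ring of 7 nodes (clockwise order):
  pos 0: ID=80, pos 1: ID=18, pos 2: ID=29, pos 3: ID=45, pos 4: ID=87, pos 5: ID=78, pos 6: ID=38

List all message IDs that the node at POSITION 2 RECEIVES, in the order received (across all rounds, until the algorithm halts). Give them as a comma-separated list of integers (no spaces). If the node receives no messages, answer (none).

Round 1: pos1(id18) recv 80: fwd; pos2(id29) recv 18: drop; pos3(id45) recv 29: drop; pos4(id87) recv 45: drop; pos5(id78) recv 87: fwd; pos6(id38) recv 78: fwd; pos0(id80) recv 38: drop
Round 2: pos2(id29) recv 80: fwd; pos6(id38) recv 87: fwd; pos0(id80) recv 78: drop
Round 3: pos3(id45) recv 80: fwd; pos0(id80) recv 87: fwd
Round 4: pos4(id87) recv 80: drop; pos1(id18) recv 87: fwd
Round 5: pos2(id29) recv 87: fwd
Round 6: pos3(id45) recv 87: fwd
Round 7: pos4(id87) recv 87: ELECTED

Answer: 18,80,87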